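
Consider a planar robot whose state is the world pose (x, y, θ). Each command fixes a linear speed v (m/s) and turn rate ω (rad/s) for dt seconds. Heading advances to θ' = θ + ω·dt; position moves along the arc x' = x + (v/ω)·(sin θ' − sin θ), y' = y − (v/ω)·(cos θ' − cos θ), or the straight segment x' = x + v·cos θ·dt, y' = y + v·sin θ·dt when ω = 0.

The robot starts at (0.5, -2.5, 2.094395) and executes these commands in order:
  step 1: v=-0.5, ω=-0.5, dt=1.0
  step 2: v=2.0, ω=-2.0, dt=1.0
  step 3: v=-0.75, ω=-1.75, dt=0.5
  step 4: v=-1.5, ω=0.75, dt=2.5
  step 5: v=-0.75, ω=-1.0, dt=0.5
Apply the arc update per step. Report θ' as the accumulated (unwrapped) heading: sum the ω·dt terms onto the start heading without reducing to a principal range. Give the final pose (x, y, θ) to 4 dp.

(-1.5993, -0.8034, 0.0944)

step 1: θ'=1.5944 (R=1.0000) → pose (0.6337, -2.9764, 1.5944)
step 2: θ'=-0.4056 (R=-1.0000) → pose (2.0280, -2.0339, -0.4056)
step 3: θ'=-1.2806 (R=0.4286) → pose (1.7864, -1.7628, -1.2806)
step 4: θ'=0.5944 (R=-2.0000) → pose (-1.2500, -0.6781, 0.5944)
step 5: θ'=0.0944 (R=0.7500) → pose (-1.5993, -0.8034, 0.0944)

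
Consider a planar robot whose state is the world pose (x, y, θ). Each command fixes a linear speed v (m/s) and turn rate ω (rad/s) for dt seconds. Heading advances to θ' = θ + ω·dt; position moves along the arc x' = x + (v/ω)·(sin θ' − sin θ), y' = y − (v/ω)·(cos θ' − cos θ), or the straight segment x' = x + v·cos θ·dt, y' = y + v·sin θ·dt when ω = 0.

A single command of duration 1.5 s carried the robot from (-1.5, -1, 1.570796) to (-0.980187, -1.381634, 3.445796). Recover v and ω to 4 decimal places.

Δθ = 3.445796 − 1.570796 = 1.875000
ω = Δθ/dt = 1.875000/1.5 = 1.2500
R = Δx/(sin θ' − sin θ) = -0.4000
v = R·ω = -0.4000·1.2500 = -0.5000

v = -0.5000, ω = 1.2500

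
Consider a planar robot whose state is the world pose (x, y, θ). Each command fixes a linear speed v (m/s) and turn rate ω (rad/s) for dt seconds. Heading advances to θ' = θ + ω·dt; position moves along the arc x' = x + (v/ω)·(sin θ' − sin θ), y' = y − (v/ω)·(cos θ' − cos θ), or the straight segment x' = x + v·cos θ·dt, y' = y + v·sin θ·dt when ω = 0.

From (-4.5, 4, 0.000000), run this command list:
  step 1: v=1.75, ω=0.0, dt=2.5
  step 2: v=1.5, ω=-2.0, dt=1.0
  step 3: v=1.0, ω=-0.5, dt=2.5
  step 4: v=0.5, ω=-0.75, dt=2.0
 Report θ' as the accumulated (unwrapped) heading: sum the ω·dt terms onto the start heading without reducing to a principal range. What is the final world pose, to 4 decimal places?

(-2.0721, 2.4697, -4.7500)

step 1: θ'=0.0000 (straight) → pose (-0.1250, 4.0000, 0.0000)
step 2: θ'=-2.0000 (R=-0.7500) → pose (0.5570, 2.9379, -2.0000)
step 3: θ'=-3.2500 (R=-2.0000) → pose (-1.4780, 1.7819, -3.2500)
step 4: θ'=-4.7500 (R=-0.6667) → pose (-2.0721, 2.4697, -4.7500)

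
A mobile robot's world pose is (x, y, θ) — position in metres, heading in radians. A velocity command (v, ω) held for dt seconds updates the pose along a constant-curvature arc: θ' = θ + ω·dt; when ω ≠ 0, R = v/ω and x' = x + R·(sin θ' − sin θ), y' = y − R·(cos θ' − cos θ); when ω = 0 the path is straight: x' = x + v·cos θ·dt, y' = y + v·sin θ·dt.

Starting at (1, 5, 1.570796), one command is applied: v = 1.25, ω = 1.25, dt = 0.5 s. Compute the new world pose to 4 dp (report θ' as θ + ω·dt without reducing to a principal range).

(0.8110, 5.5851, 2.1958)

θ' = 1.5708 + 1.25·0.5 = 2.1958
R = v/ω = 1.25/1.25 = 1.0000
x' = 1 + 1.0000·(sin 2.1958 − sin 1.5708) = 0.8110
y' = 5 − 1.0000·(cos 2.1958 − cos 1.5708) = 5.5851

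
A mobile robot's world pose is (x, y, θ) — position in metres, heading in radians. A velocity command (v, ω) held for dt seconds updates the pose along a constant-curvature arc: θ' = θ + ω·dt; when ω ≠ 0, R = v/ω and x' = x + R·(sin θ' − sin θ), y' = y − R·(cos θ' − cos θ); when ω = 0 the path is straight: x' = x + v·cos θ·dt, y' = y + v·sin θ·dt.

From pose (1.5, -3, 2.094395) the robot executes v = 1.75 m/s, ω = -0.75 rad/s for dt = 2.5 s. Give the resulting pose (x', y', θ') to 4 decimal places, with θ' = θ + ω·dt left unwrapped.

θ' = 2.0944 + -0.75·2.5 = 0.2194
R = v/ω = 1.75/-0.75 = -2.3333
x' = 1.5 + -2.3333·(sin 0.2194 − sin 2.0944) = 3.0129
y' = -3 − -2.3333·(cos 0.2194 − cos 2.0944) = 0.4441

(3.0129, 0.4441, 0.2194)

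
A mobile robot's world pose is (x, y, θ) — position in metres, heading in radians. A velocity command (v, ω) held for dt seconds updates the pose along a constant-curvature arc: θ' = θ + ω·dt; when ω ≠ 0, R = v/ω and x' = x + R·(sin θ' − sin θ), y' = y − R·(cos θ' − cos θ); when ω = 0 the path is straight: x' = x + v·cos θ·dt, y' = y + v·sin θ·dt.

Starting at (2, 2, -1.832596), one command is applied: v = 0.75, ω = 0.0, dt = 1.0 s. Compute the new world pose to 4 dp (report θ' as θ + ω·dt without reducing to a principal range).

(1.8059, 1.2756, -1.8326)

θ' = -1.8326 + 0.0·1.0 = -1.8326
ω = 0 → straight: x' = 2 + 0.75·cos(-1.8326)·1.0 = 1.8059
y' = 2 + 0.75·sin(-1.8326)·1.0 = 1.2756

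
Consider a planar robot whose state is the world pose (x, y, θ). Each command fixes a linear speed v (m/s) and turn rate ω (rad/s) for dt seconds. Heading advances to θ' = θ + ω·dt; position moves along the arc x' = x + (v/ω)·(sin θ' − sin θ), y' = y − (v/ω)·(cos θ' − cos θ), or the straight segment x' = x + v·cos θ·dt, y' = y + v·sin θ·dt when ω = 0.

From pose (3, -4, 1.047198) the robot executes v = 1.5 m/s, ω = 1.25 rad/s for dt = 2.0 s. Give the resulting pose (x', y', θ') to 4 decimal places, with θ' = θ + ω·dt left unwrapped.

θ' = 1.0472 + 1.25·2.0 = 3.5472
R = v/ω = 1.5/1.25 = 1.2000
x' = 3 + 1.2000·(sin 3.5472 − sin 1.0472) = 1.4873
y' = -4 − 1.2000·(cos 3.5472 − cos 1.0472) = -2.2974

(1.4873, -2.2974, 3.5472)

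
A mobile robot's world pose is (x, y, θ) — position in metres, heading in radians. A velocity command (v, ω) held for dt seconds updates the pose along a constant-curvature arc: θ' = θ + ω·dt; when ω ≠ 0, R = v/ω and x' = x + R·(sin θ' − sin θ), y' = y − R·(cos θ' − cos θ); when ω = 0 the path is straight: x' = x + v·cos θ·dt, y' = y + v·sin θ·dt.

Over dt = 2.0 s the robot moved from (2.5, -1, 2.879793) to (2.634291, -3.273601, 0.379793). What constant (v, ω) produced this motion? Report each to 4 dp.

Δθ = 0.379793 − 2.879793 = -2.500000
ω = Δθ/dt = -2.500000/2.0 = -1.2500
R = −Δy/(cos θ' − cos θ) = 1.2000
v = R·ω = 1.2000·-1.2500 = -1.5000

v = -1.5000, ω = -1.2500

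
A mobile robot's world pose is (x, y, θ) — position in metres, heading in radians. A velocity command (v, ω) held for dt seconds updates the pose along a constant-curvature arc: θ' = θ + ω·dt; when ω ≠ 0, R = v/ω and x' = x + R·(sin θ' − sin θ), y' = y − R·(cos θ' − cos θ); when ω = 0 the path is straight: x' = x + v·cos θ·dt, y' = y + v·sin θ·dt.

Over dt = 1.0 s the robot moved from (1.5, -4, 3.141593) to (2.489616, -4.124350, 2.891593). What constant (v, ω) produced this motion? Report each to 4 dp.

v = -1.0000, ω = -0.2500

Δθ = 2.891593 − 3.141593 = -0.250000
ω = Δθ/dt = -0.250000/1.0 = -0.2500
R = Δx/(sin θ' − sin θ) = 4.0000
v = R·ω = 4.0000·-0.2500 = -1.0000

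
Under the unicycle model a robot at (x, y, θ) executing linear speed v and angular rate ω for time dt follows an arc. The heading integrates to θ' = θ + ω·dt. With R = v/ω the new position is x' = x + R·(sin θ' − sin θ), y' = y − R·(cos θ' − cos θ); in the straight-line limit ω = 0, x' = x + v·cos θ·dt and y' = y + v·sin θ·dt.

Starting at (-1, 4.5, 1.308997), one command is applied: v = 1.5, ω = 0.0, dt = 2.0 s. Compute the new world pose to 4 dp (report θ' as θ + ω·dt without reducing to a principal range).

θ' = 1.3090 + 0.0·2.0 = 1.3090
ω = 0 → straight: x' = -1 + 1.5·cos(1.3090)·2.0 = -0.2235
y' = 4.5 + 1.5·sin(1.3090)·2.0 = 7.3978

(-0.2235, 7.3978, 1.3090)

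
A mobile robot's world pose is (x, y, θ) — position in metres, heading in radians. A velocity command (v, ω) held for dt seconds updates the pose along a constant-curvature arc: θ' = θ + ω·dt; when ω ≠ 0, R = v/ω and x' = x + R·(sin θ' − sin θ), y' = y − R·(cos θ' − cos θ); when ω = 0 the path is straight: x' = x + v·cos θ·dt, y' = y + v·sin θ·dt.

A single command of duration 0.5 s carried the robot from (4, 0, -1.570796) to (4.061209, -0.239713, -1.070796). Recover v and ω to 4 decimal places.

v = 0.5000, ω = 1.0000

Δθ = -1.070796 − -1.570796 = 0.500000
ω = Δθ/dt = 0.500000/0.5 = 1.0000
R = −Δy/(cos θ' − cos θ) = 0.5000
v = R·ω = 0.5000·1.0000 = 0.5000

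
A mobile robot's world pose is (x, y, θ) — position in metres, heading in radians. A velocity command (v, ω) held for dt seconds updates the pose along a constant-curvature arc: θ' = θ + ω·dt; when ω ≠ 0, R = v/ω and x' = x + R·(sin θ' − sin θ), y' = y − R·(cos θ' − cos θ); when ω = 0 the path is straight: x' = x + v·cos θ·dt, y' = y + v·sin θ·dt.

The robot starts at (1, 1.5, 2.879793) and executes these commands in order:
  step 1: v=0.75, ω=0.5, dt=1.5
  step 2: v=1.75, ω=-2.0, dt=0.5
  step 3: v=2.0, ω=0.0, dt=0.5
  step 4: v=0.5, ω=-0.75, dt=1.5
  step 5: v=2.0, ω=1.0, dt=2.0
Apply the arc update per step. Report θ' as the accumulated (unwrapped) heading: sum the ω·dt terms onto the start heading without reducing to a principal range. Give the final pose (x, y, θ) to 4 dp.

step 1: θ'=3.6298 (R=1.5000) → pose (-0.0918, 1.3759, 3.6298)
step 2: θ'=2.6298 (R=-0.8750) → pose (-0.9307, 1.3858, 2.6298)
step 3: θ'=2.6298 (straight) → pose (-1.8026, 1.8755, 2.6298)
step 4: θ'=1.5048 (R=-0.6667) → pose (-2.1413, 2.5007, 1.5048)
step 5: θ'=3.5048 (R=2.0000) → pose (-4.8475, 4.5022, 3.5048)

(-4.8475, 4.5022, 3.5048)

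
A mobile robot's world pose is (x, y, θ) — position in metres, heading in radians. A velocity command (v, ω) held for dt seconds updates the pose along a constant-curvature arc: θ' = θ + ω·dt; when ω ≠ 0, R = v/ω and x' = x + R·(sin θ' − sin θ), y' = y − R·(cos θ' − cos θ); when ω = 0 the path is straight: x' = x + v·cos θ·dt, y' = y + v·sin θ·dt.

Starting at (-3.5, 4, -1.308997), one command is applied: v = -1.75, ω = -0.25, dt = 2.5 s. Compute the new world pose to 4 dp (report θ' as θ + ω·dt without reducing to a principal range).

(-3.2819, 8.2986, -1.9340)

θ' = -1.3090 + -0.25·2.5 = -1.9340
R = v/ω = -1.75/-0.25 = 7.0000
x' = -3.5 + 7.0000·(sin -1.9340 − sin -1.3090) = -3.2819
y' = 4 − 7.0000·(cos -1.9340 − cos -1.3090) = 8.2986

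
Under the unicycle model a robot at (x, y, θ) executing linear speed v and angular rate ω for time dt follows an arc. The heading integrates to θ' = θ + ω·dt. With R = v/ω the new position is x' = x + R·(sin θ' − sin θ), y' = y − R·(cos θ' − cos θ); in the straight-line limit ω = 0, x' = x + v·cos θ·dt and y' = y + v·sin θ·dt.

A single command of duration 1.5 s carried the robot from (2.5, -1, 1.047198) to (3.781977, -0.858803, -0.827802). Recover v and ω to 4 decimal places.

Δθ = -0.827802 − 1.047198 = -1.875000
ω = Δθ/dt = -1.875000/1.5 = -1.2500
R = Δx/(sin θ' − sin θ) = -0.8000
v = R·ω = -0.8000·-1.2500 = 1.0000

v = 1.0000, ω = -1.2500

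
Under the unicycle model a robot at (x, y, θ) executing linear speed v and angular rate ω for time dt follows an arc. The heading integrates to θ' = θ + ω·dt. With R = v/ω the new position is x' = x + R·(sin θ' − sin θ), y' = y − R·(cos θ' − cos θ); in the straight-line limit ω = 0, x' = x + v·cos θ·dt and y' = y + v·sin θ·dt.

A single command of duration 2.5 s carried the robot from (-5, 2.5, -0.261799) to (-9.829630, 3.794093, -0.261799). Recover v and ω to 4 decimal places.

Δθ = -0.261799 − -0.261799 = 0.000000
ω = Δθ/dt = 0.000000/2.5 = 0.0000
ω = 0 → v = (Δx·cos θ + Δy·sin θ)/dt = -2.0000

v = -2.0000, ω = 0.0000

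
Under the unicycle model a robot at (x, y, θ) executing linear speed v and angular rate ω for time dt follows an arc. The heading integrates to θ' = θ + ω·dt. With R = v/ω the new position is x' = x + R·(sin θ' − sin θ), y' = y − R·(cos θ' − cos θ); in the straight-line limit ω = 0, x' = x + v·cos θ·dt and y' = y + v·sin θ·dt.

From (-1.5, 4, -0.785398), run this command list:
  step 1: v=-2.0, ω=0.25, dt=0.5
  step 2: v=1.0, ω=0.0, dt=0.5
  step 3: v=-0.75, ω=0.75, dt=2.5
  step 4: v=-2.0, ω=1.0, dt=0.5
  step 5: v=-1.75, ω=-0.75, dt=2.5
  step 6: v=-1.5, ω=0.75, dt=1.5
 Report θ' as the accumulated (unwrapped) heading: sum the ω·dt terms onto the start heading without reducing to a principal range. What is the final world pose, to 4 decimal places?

step 1: θ'=-0.6604 (R=-8.0000) → pose (-2.2494, 4.6611, -0.6604)
step 2: θ'=-0.6604 (straight) → pose (-1.8545, 4.3544, -0.6604)
step 3: θ'=1.2146 (R=-1.0000) → pose (-3.4052, 3.9134, 1.2146)
step 4: θ'=1.7146 (R=-2.0000) → pose (-3.5101, 2.9293, 1.7146)
step 5: θ'=-0.1604 (R=2.3333) → pose (-6.1920, 0.2916, -0.1604)
step 6: θ'=0.9646 (R=-2.0000) → pose (-8.1551, -0.5433, 0.9646)

(-8.1551, -0.5433, 0.9646)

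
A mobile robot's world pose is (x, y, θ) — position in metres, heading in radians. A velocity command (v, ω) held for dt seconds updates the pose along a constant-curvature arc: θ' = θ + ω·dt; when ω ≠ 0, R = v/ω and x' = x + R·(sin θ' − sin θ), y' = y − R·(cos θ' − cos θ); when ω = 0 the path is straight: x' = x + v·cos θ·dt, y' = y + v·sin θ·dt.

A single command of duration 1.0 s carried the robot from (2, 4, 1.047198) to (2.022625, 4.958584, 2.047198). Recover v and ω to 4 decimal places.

Δθ = 2.047198 − 1.047198 = 1.000000
ω = Δθ/dt = 1.000000/1.0 = 1.0000
R = −Δy/(cos θ' − cos θ) = 1.0000
v = R·ω = 1.0000·1.0000 = 1.0000

v = 1.0000, ω = 1.0000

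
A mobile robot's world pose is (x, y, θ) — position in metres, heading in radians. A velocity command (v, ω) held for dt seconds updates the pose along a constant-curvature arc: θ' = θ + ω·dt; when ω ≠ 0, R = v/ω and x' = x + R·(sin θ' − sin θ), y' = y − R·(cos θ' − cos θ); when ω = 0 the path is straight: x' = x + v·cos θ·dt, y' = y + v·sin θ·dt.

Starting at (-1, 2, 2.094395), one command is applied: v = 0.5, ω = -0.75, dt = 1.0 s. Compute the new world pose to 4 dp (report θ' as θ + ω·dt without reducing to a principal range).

θ' = 2.0944 + -0.75·1.0 = 1.3444
R = v/ω = 0.5/-0.75 = -0.6667
x' = -1 + -0.6667·(sin 1.3444 − sin 2.0944) = -1.0723
y' = 2 − -0.6667·(cos 1.3444 − cos 2.0944) = 2.4830

(-1.0723, 2.4830, 1.3444)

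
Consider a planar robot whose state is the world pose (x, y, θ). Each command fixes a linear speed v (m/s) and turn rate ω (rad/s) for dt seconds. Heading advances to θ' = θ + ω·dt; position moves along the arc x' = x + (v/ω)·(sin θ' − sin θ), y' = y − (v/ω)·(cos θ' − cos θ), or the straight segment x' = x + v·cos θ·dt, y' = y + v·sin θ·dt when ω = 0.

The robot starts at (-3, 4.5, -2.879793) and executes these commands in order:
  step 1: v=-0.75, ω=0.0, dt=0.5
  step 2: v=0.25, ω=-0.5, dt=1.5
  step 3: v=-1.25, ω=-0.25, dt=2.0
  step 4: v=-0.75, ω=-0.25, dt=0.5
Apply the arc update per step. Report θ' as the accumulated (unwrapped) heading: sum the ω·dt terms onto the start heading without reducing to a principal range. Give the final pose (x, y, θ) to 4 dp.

step 1: θ'=-2.8798 (straight) → pose (-2.6378, 4.5971, -2.8798)
step 2: θ'=-3.6298 (R=-0.5000) → pose (-3.0017, 4.6384, -3.6298)
step 3: θ'=-4.1298 (R=5.0000) → pose (-1.1717, 2.9735, -4.1298)
step 4: θ'=-4.2548 (R=3.0000) → pose (-0.9855, 2.6483, -4.2548)

(-0.9855, 2.6483, -4.2548)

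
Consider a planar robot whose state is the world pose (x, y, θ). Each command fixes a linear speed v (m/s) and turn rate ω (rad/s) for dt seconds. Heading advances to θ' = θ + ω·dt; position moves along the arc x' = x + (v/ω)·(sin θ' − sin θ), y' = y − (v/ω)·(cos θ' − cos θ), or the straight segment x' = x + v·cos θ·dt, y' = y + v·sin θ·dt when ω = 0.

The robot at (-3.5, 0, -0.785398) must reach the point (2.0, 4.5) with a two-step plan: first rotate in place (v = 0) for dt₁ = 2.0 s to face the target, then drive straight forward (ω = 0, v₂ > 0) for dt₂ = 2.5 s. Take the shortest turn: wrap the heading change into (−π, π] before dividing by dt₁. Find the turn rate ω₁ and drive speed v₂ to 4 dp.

heading to target = atan2(4.5−0, 2−-3.5) = 0.6857
Δθ = wrap(0.6857 − -0.7854) = 1.4711; ω₁ = Δθ/dt₁ = 0.7356
distance = √((2−-3.5)² + (4.5−0)²) = 7.1063; v₂ = distance/dt₂ = 2.8425

ω₁ = 0.7356, v₂ = 2.8425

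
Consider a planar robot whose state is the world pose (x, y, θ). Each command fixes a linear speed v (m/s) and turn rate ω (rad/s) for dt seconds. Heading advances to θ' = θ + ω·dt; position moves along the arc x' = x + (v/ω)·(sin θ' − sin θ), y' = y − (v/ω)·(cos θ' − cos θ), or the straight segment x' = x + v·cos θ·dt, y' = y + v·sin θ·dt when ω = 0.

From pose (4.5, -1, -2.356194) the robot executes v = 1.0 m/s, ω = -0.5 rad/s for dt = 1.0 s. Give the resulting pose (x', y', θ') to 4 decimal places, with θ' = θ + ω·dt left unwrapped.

θ' = -2.3562 + -0.5·1.0 = -2.8562
R = v/ω = 1.0/-0.5 = -2.0000
x' = 4.5 + -2.0000·(sin -2.8562 − sin -2.3562) = 3.6489
y' = -1 − -2.0000·(cos -2.8562 − cos -2.3562) = -1.5049

(3.6489, -1.5049, -2.8562)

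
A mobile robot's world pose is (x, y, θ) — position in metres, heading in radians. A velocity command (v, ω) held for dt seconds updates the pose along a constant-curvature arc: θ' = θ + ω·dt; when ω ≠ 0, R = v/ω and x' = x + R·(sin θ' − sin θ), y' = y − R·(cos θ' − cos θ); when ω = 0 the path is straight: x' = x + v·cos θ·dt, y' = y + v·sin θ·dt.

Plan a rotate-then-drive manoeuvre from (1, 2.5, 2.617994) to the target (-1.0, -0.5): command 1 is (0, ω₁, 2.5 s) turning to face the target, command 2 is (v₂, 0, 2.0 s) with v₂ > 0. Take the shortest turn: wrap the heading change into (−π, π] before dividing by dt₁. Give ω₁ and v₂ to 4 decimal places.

heading to target = atan2(-0.5−2.5, -1−1) = -2.1588
Δθ = wrap(-2.1588 − 2.6180) = 1.5064; ω₁ = Δθ/dt₁ = 0.6026
distance = √((-1−1)² + (-0.5−2.5)²) = 3.6056; v₂ = distance/dt₂ = 1.8028

ω₁ = 0.6026, v₂ = 1.8028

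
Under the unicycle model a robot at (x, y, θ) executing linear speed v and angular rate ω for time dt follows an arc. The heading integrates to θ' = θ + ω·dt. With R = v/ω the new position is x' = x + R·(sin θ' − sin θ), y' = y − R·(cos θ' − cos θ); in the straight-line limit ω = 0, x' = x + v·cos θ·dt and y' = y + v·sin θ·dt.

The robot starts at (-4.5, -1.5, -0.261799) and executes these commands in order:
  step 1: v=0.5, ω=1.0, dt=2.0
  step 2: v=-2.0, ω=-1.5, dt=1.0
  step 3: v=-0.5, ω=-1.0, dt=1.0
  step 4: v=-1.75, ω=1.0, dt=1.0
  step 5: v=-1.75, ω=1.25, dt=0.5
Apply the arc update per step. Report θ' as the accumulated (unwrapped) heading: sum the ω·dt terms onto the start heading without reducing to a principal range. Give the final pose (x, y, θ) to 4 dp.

(-7.6951, -2.3437, 0.8632)

step 1: θ'=1.7382 (R=0.5000) → pose (-3.8776, -0.9337, 1.7382)
step 2: θ'=0.2382 (R=1.3333) → pose (-4.8777, -2.4516, 0.2382)
step 3: θ'=-0.7618 (R=0.5000) → pose (-5.3408, -2.3275, -0.7618)
step 4: θ'=0.2382 (R=-1.7500) → pose (-6.9616, -1.8932, 0.2382)
step 5: θ'=0.8632 (R=-1.4000) → pose (-7.6951, -2.3437, 0.8632)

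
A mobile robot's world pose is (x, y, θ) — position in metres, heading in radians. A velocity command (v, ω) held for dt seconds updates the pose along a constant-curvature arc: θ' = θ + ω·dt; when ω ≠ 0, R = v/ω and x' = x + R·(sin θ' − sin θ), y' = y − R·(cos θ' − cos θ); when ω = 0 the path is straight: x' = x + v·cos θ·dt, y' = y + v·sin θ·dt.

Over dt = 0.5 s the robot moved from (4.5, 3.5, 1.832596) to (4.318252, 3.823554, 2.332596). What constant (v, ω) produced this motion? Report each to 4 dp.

v = 0.7500, ω = 1.0000

Δθ = 2.332596 − 1.832596 = 0.500000
ω = Δθ/dt = 0.500000/0.5 = 1.0000
R = −Δy/(cos θ' − cos θ) = 0.7500
v = R·ω = 0.7500·1.0000 = 0.7500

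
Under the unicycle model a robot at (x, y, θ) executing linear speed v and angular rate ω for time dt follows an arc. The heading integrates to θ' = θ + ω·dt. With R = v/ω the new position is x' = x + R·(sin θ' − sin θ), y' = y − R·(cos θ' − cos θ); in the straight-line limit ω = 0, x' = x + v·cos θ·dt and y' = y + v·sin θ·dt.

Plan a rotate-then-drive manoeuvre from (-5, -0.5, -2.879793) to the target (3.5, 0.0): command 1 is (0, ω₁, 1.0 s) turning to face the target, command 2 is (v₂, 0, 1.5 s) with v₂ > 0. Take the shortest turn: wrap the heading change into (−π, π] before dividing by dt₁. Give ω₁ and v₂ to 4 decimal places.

heading to target = atan2(0−-0.5, 3.5−-5) = 0.0588
Δθ = wrap(0.0588 − -2.8798) = 2.9385; ω₁ = Δθ/dt₁ = 2.9385
distance = √((3.5−-5)² + (0−-0.5)²) = 8.5147; v₂ = distance/dt₂ = 5.6765

ω₁ = 2.9385, v₂ = 5.6765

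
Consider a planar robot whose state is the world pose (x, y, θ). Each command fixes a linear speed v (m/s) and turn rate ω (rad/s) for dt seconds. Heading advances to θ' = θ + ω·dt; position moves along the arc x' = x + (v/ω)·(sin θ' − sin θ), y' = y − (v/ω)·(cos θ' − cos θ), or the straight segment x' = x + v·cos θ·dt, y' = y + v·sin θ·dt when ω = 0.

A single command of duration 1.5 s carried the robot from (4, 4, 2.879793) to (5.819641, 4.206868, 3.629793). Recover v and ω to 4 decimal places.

Δθ = 3.629793 − 2.879793 = 0.750000
ω = Δθ/dt = 0.750000/1.5 = 0.5000
R = Δx/(sin θ' − sin θ) = -2.5000
v = R·ω = -2.5000·0.5000 = -1.2500

v = -1.2500, ω = 0.5000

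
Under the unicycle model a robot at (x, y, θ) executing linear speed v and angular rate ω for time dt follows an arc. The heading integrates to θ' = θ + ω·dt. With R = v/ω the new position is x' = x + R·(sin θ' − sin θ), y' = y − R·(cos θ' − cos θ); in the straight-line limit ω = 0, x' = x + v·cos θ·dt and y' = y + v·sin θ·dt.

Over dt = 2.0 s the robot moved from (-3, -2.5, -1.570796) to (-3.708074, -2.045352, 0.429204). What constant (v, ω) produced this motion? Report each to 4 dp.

Δθ = 0.429204 − -1.570796 = 2.000000
ω = Δθ/dt = 2.000000/2.0 = 1.0000
R = Δx/(sin θ' − sin θ) = -0.5000
v = R·ω = -0.5000·1.0000 = -0.5000

v = -0.5000, ω = 1.0000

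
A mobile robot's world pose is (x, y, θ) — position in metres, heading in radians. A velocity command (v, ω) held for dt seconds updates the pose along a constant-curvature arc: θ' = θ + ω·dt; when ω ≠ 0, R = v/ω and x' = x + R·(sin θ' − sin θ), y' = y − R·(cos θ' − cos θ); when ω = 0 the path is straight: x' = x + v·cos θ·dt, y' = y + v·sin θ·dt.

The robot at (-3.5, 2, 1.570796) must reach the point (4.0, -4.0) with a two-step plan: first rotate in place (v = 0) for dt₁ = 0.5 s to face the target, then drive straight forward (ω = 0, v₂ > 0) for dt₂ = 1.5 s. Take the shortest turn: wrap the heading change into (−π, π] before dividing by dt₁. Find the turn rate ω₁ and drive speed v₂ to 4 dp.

ω₁ = -4.4911, v₂ = 6.4031

heading to target = atan2(-4−2, 4−-3.5) = -0.6747
Δθ = wrap(-0.6747 − 1.5708) = -2.2455; ω₁ = Δθ/dt₁ = -4.4911
distance = √((4−-3.5)² + (-4−2)²) = 9.6047; v₂ = distance/dt₂ = 6.4031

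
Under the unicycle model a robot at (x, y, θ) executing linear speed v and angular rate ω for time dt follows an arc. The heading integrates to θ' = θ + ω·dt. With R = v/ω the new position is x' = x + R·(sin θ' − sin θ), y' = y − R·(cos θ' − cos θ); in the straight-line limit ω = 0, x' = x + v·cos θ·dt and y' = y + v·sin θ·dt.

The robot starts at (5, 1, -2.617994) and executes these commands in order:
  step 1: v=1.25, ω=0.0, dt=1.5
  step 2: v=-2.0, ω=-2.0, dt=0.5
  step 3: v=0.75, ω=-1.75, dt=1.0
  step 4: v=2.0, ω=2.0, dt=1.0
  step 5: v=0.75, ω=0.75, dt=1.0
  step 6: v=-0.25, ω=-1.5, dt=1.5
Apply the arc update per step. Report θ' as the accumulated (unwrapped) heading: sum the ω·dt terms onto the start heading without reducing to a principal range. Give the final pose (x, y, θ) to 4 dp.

step 1: θ'=-2.6180 (straight) → pose (3.3762, 0.0625, -2.6180)
step 2: θ'=-3.6180 (R=1.0000) → pose (4.3348, 0.0851, -3.6180)
step 3: θ'=-5.3680 (R=-0.4286) → pose (4.1916, 0.7272, -5.3680)
step 4: θ'=-3.3680 (R=1.0000) → pose (3.6234, 2.3114, -3.3680)
step 5: θ'=-2.6180 (R=1.0000) → pose (2.8989, 2.2029, -2.6180)
step 6: θ'=-4.8680 (R=0.1667) → pose (3.1469, 2.0327, -4.8680)

(3.1469, 2.0327, -4.8680)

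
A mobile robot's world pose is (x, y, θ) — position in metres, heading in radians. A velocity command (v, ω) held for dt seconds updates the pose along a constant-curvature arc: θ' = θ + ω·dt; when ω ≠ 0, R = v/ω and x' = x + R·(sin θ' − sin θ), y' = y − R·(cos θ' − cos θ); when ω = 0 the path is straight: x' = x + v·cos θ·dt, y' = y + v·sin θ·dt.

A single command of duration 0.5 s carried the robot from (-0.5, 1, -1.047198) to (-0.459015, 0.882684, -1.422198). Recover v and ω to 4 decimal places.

Δθ = -1.422198 − -1.047198 = -0.375000
ω = Δθ/dt = -0.375000/0.5 = -0.7500
R = −Δy/(cos θ' − cos θ) = -0.3333
v = R·ω = -0.3333·-0.7500 = 0.2500

v = 0.2500, ω = -0.7500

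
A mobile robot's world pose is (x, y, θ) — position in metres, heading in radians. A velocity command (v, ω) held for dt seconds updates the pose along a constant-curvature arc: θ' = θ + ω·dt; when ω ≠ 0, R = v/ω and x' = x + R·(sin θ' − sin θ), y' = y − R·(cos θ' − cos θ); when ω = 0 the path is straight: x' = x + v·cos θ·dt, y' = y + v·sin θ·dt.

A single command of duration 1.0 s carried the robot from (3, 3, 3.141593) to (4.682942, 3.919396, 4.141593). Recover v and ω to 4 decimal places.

v = -2.0000, ω = 1.0000

Δθ = 4.141593 − 3.141593 = 1.000000
ω = Δθ/dt = 1.000000/1.0 = 1.0000
R = Δx/(sin θ' − sin θ) = -2.0000
v = R·ω = -2.0000·1.0000 = -2.0000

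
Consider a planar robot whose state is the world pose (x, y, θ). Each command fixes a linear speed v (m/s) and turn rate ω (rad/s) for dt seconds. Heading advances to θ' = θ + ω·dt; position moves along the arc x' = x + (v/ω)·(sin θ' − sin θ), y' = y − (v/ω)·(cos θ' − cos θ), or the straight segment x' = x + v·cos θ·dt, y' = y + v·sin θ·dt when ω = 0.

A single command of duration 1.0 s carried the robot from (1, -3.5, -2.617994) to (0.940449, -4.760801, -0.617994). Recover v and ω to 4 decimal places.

Δθ = -0.617994 − -2.617994 = 2.000000
ω = Δθ/dt = 2.000000/1.0 = 2.0000
R = −Δy/(cos θ' − cos θ) = 0.7500
v = R·ω = 0.7500·2.0000 = 1.5000

v = 1.5000, ω = 2.0000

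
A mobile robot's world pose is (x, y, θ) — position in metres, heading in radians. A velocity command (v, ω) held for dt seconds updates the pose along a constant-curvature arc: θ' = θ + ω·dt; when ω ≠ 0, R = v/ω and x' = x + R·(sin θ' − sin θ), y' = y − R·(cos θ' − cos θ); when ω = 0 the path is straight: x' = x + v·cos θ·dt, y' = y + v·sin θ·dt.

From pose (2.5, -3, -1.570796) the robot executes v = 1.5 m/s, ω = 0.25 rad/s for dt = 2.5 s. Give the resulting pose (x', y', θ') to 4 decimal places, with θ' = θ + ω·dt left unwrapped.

θ' = -1.5708 + 0.25·2.5 = -0.9458
R = v/ω = 1.5/0.25 = 6.0000
x' = 2.5 + 6.0000·(sin -0.9458 − sin -1.5708) = 3.6342
y' = -3 − 6.0000·(cos -0.9458 − cos -1.5708) = -6.5106

(3.6342, -6.5106, -0.9458)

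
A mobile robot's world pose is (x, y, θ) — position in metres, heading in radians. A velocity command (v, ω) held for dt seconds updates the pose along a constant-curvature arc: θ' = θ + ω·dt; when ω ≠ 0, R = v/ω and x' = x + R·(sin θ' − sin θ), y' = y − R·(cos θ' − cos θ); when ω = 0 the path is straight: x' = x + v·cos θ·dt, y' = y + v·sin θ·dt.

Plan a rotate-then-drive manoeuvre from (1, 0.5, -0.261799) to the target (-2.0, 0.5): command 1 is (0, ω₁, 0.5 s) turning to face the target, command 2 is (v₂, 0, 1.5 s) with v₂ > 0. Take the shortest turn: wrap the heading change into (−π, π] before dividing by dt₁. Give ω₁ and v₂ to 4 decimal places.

heading to target = atan2(0.5−0.5, -2−1) = 3.1416
Δθ = wrap(3.1416 − -0.2618) = -2.8798; ω₁ = Δθ/dt₁ = -5.7596
distance = √((-2−1)² + (0.5−0.5)²) = 3.0000; v₂ = distance/dt₂ = 2.0000

ω₁ = -5.7596, v₂ = 2.0000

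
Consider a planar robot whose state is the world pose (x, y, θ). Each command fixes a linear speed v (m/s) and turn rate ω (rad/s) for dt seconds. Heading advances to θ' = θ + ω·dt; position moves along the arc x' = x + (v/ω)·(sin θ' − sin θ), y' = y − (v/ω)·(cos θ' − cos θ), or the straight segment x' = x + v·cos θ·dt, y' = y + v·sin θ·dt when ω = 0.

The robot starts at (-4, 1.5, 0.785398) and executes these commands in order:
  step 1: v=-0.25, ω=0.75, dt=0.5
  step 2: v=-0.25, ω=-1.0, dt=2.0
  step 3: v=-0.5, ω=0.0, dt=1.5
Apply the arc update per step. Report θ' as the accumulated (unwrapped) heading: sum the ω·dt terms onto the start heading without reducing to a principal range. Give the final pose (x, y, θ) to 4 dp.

step 1: θ'=1.1604 (R=-0.3333) → pose (-4.0700, 1.3973, 1.1604)
step 2: θ'=-0.8396 (R=0.2500) → pose (-4.4853, 1.3301, -0.8396)
step 3: θ'=-0.8396 (straight) → pose (-4.9861, 1.8884, -0.8396)

(-4.9861, 1.8884, -0.8396)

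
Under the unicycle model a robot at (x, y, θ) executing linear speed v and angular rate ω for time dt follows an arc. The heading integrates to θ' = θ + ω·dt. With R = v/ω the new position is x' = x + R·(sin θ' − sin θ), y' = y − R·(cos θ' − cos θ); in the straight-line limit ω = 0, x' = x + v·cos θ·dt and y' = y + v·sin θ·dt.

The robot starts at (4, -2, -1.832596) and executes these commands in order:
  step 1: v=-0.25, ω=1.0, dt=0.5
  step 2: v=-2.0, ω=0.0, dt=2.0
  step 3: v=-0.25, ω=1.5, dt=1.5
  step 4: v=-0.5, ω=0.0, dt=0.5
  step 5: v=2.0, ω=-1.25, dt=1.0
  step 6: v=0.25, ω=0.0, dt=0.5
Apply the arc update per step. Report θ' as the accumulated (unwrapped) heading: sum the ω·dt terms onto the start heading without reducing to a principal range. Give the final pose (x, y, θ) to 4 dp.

step 1: θ'=-1.3326 (R=-0.2500) → pose (4.0015, -1.8763, -1.3326)
step 2: θ'=-1.3326 (straight) → pose (3.0576, 2.0108, -1.3326)
step 3: θ'=0.9174 (R=-0.1667) → pose (2.7633, 2.0727, 0.9174)
step 4: θ'=0.9174 (straight) → pose (2.6114, 1.8742, 0.9174)
step 5: θ'=-0.3326 (R=-1.6000) → pose (4.4042, 2.4139, -0.3326)
step 6: θ'=-0.3326 (straight) → pose (4.5224, 2.3731, -0.3326)

(4.5224, 2.3731, -0.3326)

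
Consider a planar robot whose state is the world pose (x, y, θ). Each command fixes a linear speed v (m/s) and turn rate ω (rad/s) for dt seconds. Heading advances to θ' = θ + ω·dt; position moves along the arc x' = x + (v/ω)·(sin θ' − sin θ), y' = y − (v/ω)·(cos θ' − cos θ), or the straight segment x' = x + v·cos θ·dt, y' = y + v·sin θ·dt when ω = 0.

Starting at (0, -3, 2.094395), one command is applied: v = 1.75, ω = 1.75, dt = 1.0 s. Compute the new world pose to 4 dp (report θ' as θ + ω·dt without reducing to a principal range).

(-1.5124, -2.7370, 3.8444)

θ' = 2.0944 + 1.75·1.0 = 3.8444
R = v/ω = 1.75/1.75 = 1.0000
x' = 0 + 1.0000·(sin 3.8444 − sin 2.0944) = -1.5124
y' = -3 − 1.0000·(cos 3.8444 − cos 2.0944) = -2.7370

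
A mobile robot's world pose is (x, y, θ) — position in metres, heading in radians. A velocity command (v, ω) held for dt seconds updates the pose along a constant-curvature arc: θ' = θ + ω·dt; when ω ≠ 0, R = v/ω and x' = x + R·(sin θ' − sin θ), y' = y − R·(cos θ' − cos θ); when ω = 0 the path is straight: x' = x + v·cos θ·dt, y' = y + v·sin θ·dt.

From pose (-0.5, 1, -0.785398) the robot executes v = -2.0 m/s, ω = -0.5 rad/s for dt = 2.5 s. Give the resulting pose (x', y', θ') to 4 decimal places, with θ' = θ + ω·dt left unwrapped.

θ' = -0.7854 + -0.5·2.5 = -2.0354
R = v/ω = -2.0/-0.5 = 4.0000
x' = -0.5 + 4.0000·(sin -2.0354 − sin -0.7854) = -1.2476
y' = 1 − 4.0000·(cos -2.0354 − cos -0.7854) = 5.6207

(-1.2476, 5.6207, -2.0354)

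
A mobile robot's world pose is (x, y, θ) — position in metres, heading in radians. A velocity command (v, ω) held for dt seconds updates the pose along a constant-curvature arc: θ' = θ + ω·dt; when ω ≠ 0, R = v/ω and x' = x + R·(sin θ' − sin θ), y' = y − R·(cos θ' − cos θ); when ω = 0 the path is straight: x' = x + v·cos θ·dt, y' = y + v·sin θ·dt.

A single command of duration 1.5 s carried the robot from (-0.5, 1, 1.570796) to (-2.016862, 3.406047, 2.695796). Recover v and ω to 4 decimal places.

v = 2.0000, ω = 0.7500

Δθ = 2.695796 − 1.570796 = 1.125000
ω = Δθ/dt = 1.125000/1.5 = 0.7500
R = −Δy/(cos θ' − cos θ) = 2.6667
v = R·ω = 2.6667·0.7500 = 2.0000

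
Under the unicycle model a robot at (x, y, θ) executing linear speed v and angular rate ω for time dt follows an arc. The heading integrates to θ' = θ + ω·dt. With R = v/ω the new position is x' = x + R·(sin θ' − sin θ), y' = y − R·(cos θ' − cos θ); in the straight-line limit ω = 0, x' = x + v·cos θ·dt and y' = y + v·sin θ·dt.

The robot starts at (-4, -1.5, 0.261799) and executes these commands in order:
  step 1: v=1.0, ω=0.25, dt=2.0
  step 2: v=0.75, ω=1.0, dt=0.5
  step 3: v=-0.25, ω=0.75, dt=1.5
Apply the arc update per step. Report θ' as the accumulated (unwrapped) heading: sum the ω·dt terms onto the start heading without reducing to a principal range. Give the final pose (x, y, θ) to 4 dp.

step 1: θ'=0.7618 (R=4.0000) → pose (-2.2744, -0.5307, 0.7618)
step 2: θ'=1.2618 (R=0.7500) → pose (-2.0776, -0.2161, 1.2618)
step 3: θ'=2.3868 (R=-0.3333) → pose (-1.9884, -0.5602, 2.3868)

(-1.9884, -0.5602, 2.3868)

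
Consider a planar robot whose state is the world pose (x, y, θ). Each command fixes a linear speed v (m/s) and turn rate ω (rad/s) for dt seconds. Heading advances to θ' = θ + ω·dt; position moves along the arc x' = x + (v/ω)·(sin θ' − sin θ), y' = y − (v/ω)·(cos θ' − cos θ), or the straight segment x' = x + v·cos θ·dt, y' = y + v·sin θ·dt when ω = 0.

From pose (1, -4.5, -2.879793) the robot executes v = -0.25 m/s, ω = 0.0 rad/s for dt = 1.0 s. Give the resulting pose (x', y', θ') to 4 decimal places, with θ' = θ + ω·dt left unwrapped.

(1.2415, -4.4353, -2.8798)

θ' = -2.8798 + 0.0·1.0 = -2.8798
ω = 0 → straight: x' = 1 + -0.25·cos(-2.8798)·1.0 = 1.2415
y' = -4.5 + -0.25·sin(-2.8798)·1.0 = -4.4353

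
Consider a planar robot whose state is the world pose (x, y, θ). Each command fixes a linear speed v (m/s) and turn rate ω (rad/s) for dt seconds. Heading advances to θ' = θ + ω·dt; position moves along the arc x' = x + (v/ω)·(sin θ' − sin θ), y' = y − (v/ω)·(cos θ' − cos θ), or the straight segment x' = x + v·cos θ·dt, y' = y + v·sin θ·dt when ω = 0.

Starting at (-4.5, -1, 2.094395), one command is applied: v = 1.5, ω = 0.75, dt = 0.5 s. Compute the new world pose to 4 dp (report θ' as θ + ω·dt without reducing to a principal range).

(-4.9866, -0.4351, 2.4694)

θ' = 2.0944 + 0.75·0.5 = 2.4694
R = v/ω = 1.5/0.75 = 2.0000
x' = -4.5 + 2.0000·(sin 2.4694 − sin 2.0944) = -4.9866
y' = -1 − 2.0000·(cos 2.4694 − cos 2.0944) = -0.4351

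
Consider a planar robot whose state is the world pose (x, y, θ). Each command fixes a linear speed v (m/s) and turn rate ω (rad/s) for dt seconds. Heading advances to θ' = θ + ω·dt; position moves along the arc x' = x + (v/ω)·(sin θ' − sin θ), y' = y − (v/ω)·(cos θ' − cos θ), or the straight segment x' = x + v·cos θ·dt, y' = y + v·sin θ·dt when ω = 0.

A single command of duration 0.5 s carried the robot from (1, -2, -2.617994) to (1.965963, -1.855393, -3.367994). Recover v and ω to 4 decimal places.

v = -2.0000, ω = -1.5000

Δθ = -3.367994 − -2.617994 = -0.750000
ω = Δθ/dt = -0.750000/0.5 = -1.5000
R = Δx/(sin θ' − sin θ) = 1.3333
v = R·ω = 1.3333·-1.5000 = -2.0000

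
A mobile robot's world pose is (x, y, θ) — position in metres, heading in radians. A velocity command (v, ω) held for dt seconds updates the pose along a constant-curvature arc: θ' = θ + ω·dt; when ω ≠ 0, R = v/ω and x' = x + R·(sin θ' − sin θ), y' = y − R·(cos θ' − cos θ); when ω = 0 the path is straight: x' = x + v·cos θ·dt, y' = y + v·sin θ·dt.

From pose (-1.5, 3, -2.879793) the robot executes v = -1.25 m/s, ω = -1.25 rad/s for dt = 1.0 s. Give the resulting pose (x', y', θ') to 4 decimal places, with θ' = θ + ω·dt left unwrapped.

(-0.4061, 2.5843, -4.1298)

θ' = -2.8798 + -1.25·1.0 = -4.1298
R = v/ω = -1.25/-1.25 = 1.0000
x' = -1.5 + 1.0000·(sin -4.1298 − sin -2.8798) = -0.4061
y' = 3 − 1.0000·(cos -4.1298 − cos -2.8798) = 2.5843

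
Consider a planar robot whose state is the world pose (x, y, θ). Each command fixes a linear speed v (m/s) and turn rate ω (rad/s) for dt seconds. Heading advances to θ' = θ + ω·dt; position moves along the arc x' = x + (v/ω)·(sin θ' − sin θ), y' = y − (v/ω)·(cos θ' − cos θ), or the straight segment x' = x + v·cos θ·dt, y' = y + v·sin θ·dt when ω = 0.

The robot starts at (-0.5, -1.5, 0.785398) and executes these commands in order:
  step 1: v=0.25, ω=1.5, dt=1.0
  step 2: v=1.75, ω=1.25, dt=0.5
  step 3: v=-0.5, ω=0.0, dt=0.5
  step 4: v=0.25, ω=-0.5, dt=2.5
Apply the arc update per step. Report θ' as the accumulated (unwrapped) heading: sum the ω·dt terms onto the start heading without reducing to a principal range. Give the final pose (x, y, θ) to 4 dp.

(-1.3687, -0.4430, 1.6604)

step 1: θ'=2.2854 (R=0.1667) → pose (-0.4920, -1.2729, 2.2854)
step 2: θ'=2.9104 (R=1.4000) → pose (-1.2287, -0.8276, 2.9104)
step 3: θ'=2.9104 (straight) → pose (-0.9853, -0.8849, 2.9104)
step 4: θ'=1.6604 (R=-0.5000) → pose (-1.3687, -0.4430, 1.6604)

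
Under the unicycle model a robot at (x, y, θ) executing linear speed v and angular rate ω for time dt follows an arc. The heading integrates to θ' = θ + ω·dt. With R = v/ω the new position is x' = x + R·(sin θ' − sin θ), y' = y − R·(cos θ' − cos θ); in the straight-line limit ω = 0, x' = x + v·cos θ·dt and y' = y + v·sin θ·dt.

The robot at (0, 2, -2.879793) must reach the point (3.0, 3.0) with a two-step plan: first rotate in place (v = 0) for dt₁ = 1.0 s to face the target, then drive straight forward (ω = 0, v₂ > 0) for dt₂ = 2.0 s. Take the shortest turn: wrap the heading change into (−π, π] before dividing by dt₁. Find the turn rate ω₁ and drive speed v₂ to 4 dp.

ω₁ = -3.0816, v₂ = 1.5811

heading to target = atan2(3−2, 3−0) = 0.3218
Δθ = wrap(0.3218 − -2.8798) = -3.0816; ω₁ = Δθ/dt₁ = -3.0816
distance = √((3−0)² + (3−2)²) = 3.1623; v₂ = distance/dt₂ = 1.5811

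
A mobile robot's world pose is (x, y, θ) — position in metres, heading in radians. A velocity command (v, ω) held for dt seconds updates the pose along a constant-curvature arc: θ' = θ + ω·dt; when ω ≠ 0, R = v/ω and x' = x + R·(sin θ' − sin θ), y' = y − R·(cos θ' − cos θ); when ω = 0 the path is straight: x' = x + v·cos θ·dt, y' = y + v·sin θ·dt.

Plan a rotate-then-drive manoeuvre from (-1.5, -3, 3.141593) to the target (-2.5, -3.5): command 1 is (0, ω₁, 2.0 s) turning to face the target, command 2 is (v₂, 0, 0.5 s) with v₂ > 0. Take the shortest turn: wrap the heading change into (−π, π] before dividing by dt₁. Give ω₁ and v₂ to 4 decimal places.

heading to target = atan2(-3.5−-3, -2.5−-1.5) = -2.6779
Δθ = wrap(-2.6779 − 3.1416) = 0.4636; ω₁ = Δθ/dt₁ = 0.2318
distance = √((-2.5−-1.5)² + (-3.5−-3)²) = 1.1180; v₂ = distance/dt₂ = 2.2361

ω₁ = 0.2318, v₂ = 2.2361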